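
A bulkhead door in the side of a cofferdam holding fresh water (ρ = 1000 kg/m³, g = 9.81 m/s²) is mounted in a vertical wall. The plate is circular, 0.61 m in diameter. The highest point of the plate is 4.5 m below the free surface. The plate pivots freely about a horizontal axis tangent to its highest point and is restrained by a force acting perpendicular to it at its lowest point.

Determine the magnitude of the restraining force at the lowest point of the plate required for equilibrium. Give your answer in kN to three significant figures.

γ = ρg = 1000 × 9.81 = 9810 N/m³ = 9.81 kN/m³.
The centroid is at the centre, 0.305 m below the top of the plate, so the centroid depth is h_c = 4.5 + 0.305 = 4.805 m.
A = π(0.305)² = 0.292247 m².
Resultant F = γ·h_c·A = 9.81 × 4.805 × 0.292247 = 13.7757 kN.
I_c = πr⁴/4 = π × 0.305⁴/4 = 0.00679656 m⁴.
Centre of pressure: y_p = y_c + I_c/(y_c·A) = 4.805 + 0.00679656/(4.805 × 0.292247) = 4.805 + 0.00484 = 4.80984 m along the plane.
The resultant acts 0.305 + 0.00484 = 0.30984 m (along the plate) below the hinge at the top edge, so the moment about the hinge is M = F × 0.30984 = 13.7757 × 0.30984 = 4.26826 kN·m.
A normal force at the bottom, 0.61 m from the hinge, must supply this moment: P = 4.26826/0.61 = 6.99715 kN.

P ≈ 7.00 kN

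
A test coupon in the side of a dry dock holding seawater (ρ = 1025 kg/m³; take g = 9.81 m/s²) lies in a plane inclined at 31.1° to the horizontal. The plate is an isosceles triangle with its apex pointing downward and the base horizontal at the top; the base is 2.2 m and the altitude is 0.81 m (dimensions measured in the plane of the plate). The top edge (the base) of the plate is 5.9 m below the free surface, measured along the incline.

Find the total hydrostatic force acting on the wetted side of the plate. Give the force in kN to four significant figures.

γ = ρg = 1025 × 9.81 / 1000 = 10.05525 kN/m³.
Let θ = 31.1° be the plate's angle to the horizontal; measure y along the incline from where the plane meets the free surface. Vertical depth h = y·sinθ with sinθ = 0.516533.
With the apex down, the centroid sits h/3 = 0.81/3 = 0.27 m below the base (the top edge), so y_c = 5.9 + 0.27 = 6.17 m and h_c = 6.17 × 0.516533 = 3.18701 m.
A = ½ × 2.2 × 0.81 = 0.891 m².
Resultant F = γ·h_c·A = 10.05525 × 3.18701 × 0.891 = 28.5531 kN.

F ≈ 28.55 kN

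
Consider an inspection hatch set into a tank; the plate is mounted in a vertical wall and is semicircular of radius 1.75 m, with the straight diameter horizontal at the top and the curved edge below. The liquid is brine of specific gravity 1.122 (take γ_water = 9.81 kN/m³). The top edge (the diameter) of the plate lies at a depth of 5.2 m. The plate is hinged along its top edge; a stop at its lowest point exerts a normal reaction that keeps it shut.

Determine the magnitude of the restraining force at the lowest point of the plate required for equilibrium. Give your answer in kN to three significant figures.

γ = 1.122 × 9.81 = 11.00682 kN/m³.
The centroid of a semicircle lies 4r/(3π) = 0.742723 m from the diameter, here below the top edge, so the centroid depth is h_c = 5.2 + 0.742723 = 5.94272 m.
A = πr²/2 = π × 1.75²/2 = 4.81056 m².
Resultant F = γ·h_c·A = 11.00682 × 5.94272 × 4.81056 = 314.661 kN.
I_c = (π/8 − 8/(9π))·r⁴ = 0.109757 × 1.75⁴ = 1.0294 m⁴.
Centre of pressure: y_p = y_c + I_c/(y_c·A) = 5.94272 + 1.0294/(5.94272 × 4.81056) = 5.94272 + 0.0360084 = 5.97873 m along the plane.
The resultant acts 0.742723 + 0.0360084 = 0.778731 m (along the plate) below the hinge at the top edge, so the moment about the hinge is M = F × 0.778731 = 314.661 × 0.778731 = 245.036 kN·m.
A normal force at the bottom, 1.75 m from the hinge, must supply this moment: P = 245.036/1.75 = 140.021 kN.

P ≈ 140 kN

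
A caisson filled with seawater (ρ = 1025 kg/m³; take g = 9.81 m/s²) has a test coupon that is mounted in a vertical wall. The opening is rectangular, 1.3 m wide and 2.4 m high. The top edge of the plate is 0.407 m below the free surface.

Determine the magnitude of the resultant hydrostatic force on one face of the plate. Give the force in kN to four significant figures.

F ≈ 50.42 kN

γ = ρg = 1025 × 9.81 / 1000 = 10.05525 kN/m³.
The centroid lies 2.4/2 = 1.2 m below the top edge, so the centroid depth is h_c = 0.407 + 1.2 = 1.607 m.
A = 1.3 × 2.4 = 3.12 m².
Resultant F = γ·h_c·A = 10.05525 × 1.607 × 3.12 = 50.4154 kN.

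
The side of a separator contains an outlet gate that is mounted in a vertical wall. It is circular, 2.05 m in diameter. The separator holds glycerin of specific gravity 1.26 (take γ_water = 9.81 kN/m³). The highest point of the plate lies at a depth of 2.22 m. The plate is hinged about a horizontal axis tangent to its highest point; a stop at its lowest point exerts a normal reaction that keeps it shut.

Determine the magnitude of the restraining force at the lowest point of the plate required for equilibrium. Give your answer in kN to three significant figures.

γ = 1.26 × 9.81 = 12.3606 kN/m³.
The centroid is at the centre, 1.025 m below the top of the plate, so the centroid depth is h_c = 2.22 + 1.025 = 3.245 m.
A = π(1.025)² = 3.30064 m².
Resultant F = γ·h_c·A = 12.3606 × 3.245 × 3.30064 = 132.389 kN.
I_c = πr⁴/4 = π × 1.025⁴/4 = 0.866933 m⁴.
Centre of pressure: y_p = y_c + I_c/(y_c·A) = 3.245 + 0.866933/(3.245 × 3.30064) = 3.245 + 0.0809418 = 3.32594 m along the plane.
The resultant acts 1.025 + 0.0809418 = 1.10594 m (along the plate) below the hinge at the top edge, so the moment about the hinge is M = F × 1.10594 = 132.389 × 1.10594 = 146.414 kN·m.
A normal force at the bottom, 2.05 m from the hinge, must supply this moment: P = 146.414/2.05 = 71.4215 kN.

P ≈ 71.4 kN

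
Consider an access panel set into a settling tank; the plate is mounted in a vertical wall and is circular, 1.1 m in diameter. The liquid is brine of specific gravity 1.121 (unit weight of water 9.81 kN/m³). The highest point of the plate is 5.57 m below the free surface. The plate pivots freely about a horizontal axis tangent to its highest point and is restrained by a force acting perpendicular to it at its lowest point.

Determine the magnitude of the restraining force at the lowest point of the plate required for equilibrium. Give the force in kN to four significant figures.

γ = 1.121 × 9.81 = 10.99701 kN/m³.
The centroid is at the centre, 0.55 m below the top of the plate, so the centroid depth is h_c = 5.57 + 0.55 = 6.12 m.
A = π(0.55)² = 0.950332 m².
Resultant F = γ·h_c·A = 10.99701 × 6.12 × 0.950332 = 63.959 kN.
I_c = πr⁴/4 = π × 0.55⁴/4 = 0.0718688 m⁴.
Centre of pressure: y_p = y_c + I_c/(y_c·A) = 6.12 + 0.0718688/(6.12 × 0.950332) = 6.12 + 0.012357 = 6.13236 m along the plane.
The resultant acts 0.55 + 0.012357 = 0.562357 m (along the plate) below the hinge at the top edge, so the moment about the hinge is M = F × 0.562357 = 63.959 × 0.562357 = 35.9678 kN·m.
A normal force at the bottom, 1.1 m from the hinge, must supply this moment: P = 35.9678/1.1 = 32.698 kN.

P ≈ 32.70 kN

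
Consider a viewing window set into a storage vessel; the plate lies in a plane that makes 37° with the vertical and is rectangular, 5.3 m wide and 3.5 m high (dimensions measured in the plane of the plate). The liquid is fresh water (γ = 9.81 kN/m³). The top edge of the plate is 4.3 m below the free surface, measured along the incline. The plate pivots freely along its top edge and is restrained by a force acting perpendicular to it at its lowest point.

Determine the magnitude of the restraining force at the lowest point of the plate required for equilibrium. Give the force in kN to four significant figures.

P ≈ 482.0 kN

γ = 9.81 kN/m³.
The plate makes 37° with the vertical, i.e. θ = 90° − 37° = 53° to the horizontal. Measuring y along the incline from the free-surface line, vertical depth h = y·sinθ with sinθ = 0.798636.
The centroid lies 3.5/2 = 1.75 m below the top edge, so y_c = 4.3 + 1.75 = 6.05 m and h_c = 6.05 × 0.798636 = 4.83175 m.
A = 5.3 × 3.5 = 18.55 m².
Resultant F = γ·h_c·A = 9.81 × 4.83175 × 18.55 = 879.26 kN.
I_c = b·h³/12 = 5.3 × 3.5³/12 = 18.9365 m⁴.
Centre of pressure: y_p = y_c + I_c/(y_c·A) = 6.05 + 18.9365/(6.05 × 18.55) = 6.05 + 0.168733 = 6.21873 m along the plane.
The resultant acts 1.75 + 0.168733 = 1.91873 m (along the plate) below the hinge at the top edge, so the moment about the hinge is M = F × 1.91873 = 879.26 × 1.91873 = 1687.06 kN·m.
A normal force at the bottom, 3.5 m from the hinge, must supply this moment: P = 1687.06/3.5 = 482.017 kN.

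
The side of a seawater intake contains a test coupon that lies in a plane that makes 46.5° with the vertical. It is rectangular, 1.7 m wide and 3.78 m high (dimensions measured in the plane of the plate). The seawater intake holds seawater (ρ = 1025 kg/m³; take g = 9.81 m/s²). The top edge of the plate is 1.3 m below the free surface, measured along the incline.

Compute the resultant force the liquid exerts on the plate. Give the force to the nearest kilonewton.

F ≈ 142 kN

γ = ρg = 1025 × 9.81 / 1000 = 10.05525 kN/m³.
The plate makes 46.5° with the vertical, i.e. θ = 90° − 46.5° = 43.5° to the horizontal. Measuring y along the incline from the free-surface line, vertical depth h = y·sinθ with sinθ = 0.688355.
The centroid lies 3.78/2 = 1.89 m below the top edge, so y_c = 1.3 + 1.89 = 3.19 m and h_c = 3.19 × 0.688355 = 2.19585 m.
A = 1.7 × 3.78 = 6.426 m².
Resultant F = γ·h_c·A = 10.05525 × 2.19585 × 6.426 = 141.885 kN.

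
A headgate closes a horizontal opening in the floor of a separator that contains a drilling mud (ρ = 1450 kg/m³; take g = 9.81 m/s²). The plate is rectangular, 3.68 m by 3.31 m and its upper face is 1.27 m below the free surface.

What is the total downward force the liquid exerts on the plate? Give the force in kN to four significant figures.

F ≈ 220.0 kN

γ = ρg = 1450 × 9.81 / 1000 = 14.2245 kN/m³.
The plate is horizontal, so pressure is uniform at p = γ·h = 14.2245 × 1.27 = 18.0651 kN/m².
A = 3.68 × 3.31 = 12.1808 m².
F = p·A = 18.0651 × 12.1808 = 220.047 kN.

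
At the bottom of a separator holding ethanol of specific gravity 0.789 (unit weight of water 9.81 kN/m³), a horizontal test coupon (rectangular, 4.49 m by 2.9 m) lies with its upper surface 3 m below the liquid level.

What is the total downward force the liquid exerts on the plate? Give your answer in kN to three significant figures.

F ≈ 302 kN

γ = 0.789 × 9.81 = 7.74009 kN/m³.
The plate is horizontal, so pressure is uniform at p = γ·h = 7.74009 × 3 = 23.2203 kN/m².
A = 4.49 × 2.9 = 13.021 m².
F = p·A = 23.2203 × 13.021 = 302.352 kN.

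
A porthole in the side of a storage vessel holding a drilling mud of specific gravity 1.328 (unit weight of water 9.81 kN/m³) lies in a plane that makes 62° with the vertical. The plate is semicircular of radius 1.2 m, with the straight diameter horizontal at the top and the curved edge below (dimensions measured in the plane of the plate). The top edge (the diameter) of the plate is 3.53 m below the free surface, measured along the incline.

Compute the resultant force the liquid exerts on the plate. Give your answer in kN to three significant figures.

γ = 1.328 × 9.81 = 13.02768 kN/m³.
The plate makes 62° with the vertical, i.e. θ = 90° − 62° = 28° to the horizontal. Measuring y along the incline from the free-surface line, vertical depth h = y·sinθ with sinθ = 0.469472.
The centroid of a semicircle lies 4r/(3π) = 0.509296 m from the diameter, here below the top edge, so y_c = 3.53 + 0.509296 = 4.0393 m and h_c = 4.0393 × 0.469472 = 1.89634 m.
A = πr²/2 = π × 1.2²/2 = 2.26195 m².
Resultant F = γ·h_c·A = 13.02768 × 1.89634 × 2.26195 = 55.8813 kN.

F ≈ 55.9 kN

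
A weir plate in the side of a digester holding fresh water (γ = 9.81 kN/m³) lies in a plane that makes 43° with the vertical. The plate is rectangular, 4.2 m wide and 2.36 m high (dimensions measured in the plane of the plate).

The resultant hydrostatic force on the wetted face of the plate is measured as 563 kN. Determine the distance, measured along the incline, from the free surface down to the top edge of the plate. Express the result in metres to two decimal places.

γ = 9.81 kN/m³.
A = 4.2 × 2.36 = 9.912 m².
From F = γ·h_c·A, the centroid depth is h_c = 563/(9.81 × 9.912) = 5.78999 m.
The plate makes 43° with the vertical, i.e. θ = 90° − 43° = 47° to the horizontal. Measuring y along the incline from the free-surface line, vertical depth h = y·sinθ with sinθ = 0.731354.
Along the incline, y_c = h_c/sinθ = 5.78999/0.731354 = 7.91681 m.
The centroid lies 2.36/2 = 1.18 m below the top edge, so the top edge sits at y_top = 7.91681 − 1.18 = 6.73681 m along the incline.

y_top ≈ 6.74 m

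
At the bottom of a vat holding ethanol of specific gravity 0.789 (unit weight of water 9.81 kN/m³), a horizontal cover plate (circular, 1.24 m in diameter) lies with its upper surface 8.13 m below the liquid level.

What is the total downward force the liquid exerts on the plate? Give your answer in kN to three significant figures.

F ≈ 76.0 kN

γ = 0.789 × 9.81 = 7.74009 kN/m³.
The plate is horizontal, so pressure is uniform at p = γ·h = 7.74009 × 8.13 = 62.9269 kN/m².
A = π(0.62)² = 1.20763 m².
F = p·A = 62.9269 × 1.20763 = 75.9924 kN.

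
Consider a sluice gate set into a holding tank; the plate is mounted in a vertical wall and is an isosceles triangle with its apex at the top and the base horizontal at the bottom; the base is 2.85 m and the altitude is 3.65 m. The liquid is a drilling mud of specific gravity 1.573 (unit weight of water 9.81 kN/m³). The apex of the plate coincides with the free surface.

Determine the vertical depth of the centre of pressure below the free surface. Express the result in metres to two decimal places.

h_p = 2.74 m

γ = 1.573 × 9.81 = 15.43113 kN/m³.
With the apex up, the centroid sits 2h/3 = 2 × 3.65/3 = 2.43333 m below the apex, so the centroid depth is h_c = 2.43333 m.
A = ½ × 2.85 × 3.65 = 5.20125 m².
Resultant F = γ·h_c·A = 15.43113 × 2.43333 × 5.20125 = 195.302 kN.
I_c = b·h³/36 = 2.85 × 3.65³/36 = 3.84965 m⁴.
Centre of pressure: y_p = y_c + I_c/(y_c·A) = 2.43333 + 3.84965/(2.43333 × 5.20125) = 2.43333 + 0.304167 = 2.7375 m along the plane.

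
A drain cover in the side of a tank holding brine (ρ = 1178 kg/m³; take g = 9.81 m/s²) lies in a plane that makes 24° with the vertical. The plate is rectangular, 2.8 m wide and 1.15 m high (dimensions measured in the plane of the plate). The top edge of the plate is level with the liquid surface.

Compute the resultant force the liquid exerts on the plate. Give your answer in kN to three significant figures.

γ = ρg = 1178 × 9.81 / 1000 = 11.55618 kN/m³.
The plate makes 24° with the vertical, i.e. θ = 90° − 24° = 66° to the horizontal. Measuring y along the incline from the free-surface line, vertical depth h = y·sinθ with sinθ = 0.913545.
The centroid lies 1.15/2 = 0.575 m below the top edge, so y_c = 0.575 m and h_c = 0.575 × 0.913545 = 0.525288 m.
A = 2.8 × 1.15 = 3.22 m².
Resultant F = γ·h_c·A = 11.55618 × 0.525288 × 3.22 = 19.5464 kN.

F ≈ 19.5 kN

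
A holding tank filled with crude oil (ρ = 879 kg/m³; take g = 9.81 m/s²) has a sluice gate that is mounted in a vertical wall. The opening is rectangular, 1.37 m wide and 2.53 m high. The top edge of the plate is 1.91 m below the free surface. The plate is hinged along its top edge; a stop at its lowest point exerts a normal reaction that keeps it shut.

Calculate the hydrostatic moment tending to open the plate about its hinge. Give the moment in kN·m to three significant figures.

γ = ρg = 879 × 9.81 / 1000 = 8.62299 kN/m³.
The centroid lies 2.53/2 = 1.265 m below the top edge, so the centroid depth is h_c = 1.91 + 1.265 = 3.175 m.
A = 1.37 × 2.53 = 3.4661 m².
Resultant F = γ·h_c·A = 8.62299 × 3.175 × 3.4661 = 94.8949 kN.
I_c = b·h³/12 = 1.37 × 2.53³/12 = 1.84885 m⁴.
Centre of pressure: y_p = y_c + I_c/(y_c·A) = 3.175 + 1.84885/(3.175 × 3.4661) = 3.175 + 0.168003 = 3.343 m along the plane.
The resultant acts 1.265 + 0.168003 = 1.433 m (along the plate) below the hinge at the top edge, so the moment about the hinge is M = F × 1.433 = 94.8949 × 1.433 = 135.984 kN·m.

M ≈ 136 kN·m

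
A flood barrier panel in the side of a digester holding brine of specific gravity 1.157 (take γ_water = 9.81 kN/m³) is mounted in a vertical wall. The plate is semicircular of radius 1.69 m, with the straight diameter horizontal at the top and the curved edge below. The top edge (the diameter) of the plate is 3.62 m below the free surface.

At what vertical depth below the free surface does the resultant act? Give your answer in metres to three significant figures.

h_p = 4.38 m

γ = 1.157 × 9.81 = 11.35017 kN/m³.
The centroid of a semicircle lies 4r/(3π) = 0.717258 m from the diameter, here below the top edge, so the centroid depth is h_c = 3.62 + 0.717258 = 4.33726 m.
A = πr²/2 = π × 1.69²/2 = 4.48635 m².
Resultant F = γ·h_c·A = 11.35017 × 4.33726 × 4.48635 = 220.857 kN.
I_c = (π/8 − 8/(9π))·r⁴ = 0.109757 × 1.69⁴ = 0.895322 m⁴.
Centre of pressure: y_p = y_c + I_c/(y_c·A) = 4.33726 + 0.895322/(4.33726 × 4.48635) = 4.33726 + 0.046012 = 4.38327 m along the plane.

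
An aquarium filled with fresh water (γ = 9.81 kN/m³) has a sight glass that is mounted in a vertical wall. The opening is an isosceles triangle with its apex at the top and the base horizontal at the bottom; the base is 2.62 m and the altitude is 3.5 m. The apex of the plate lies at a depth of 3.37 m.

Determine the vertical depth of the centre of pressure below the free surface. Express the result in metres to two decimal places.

h_p = 5.82 m

γ = 9.81 kN/m³.
With the apex up, the centroid sits 2h/3 = 2 × 3.5/3 = 2.33333 m below the apex, so the centroid depth is h_c = 3.37 + 2.33333 = 5.70333 m.
A = ½ × 2.62 × 3.5 = 4.585 m².
Resultant F = γ·h_c·A = 9.81 × 5.70333 × 4.585 = 256.529 kN.
I_c = b·h³/36 = 2.62 × 3.5³/36 = 3.12035 m⁴.
Centre of pressure: y_p = y_c + I_c/(y_c·A) = 5.70333 + 3.12035/(5.70333 × 4.585) = 5.70333 + 0.119326 = 5.82266 m along the plane.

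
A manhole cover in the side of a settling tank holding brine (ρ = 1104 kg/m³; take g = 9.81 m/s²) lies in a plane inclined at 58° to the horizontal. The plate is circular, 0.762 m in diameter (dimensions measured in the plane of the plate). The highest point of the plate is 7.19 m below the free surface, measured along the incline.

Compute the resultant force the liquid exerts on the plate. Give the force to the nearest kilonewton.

γ = ρg = 1104 × 9.81 / 1000 = 10.83024 kN/m³.
Let θ = 58° be the plate's angle to the horizontal; measure y along the incline from where the plane meets the free surface. Vertical depth h = y·sinθ with sinθ = 0.848048.
The centroid is at the centre, 0.381 m below the top of the plate, so y_c = 7.19 + 0.381 = 7.571 m and h_c = 7.571 × 0.848048 = 6.42057 m.
A = π(0.381)² = 0.456037 m².
Resultant F = γ·h_c·A = 10.83024 × 6.42057 × 0.456037 = 31.7111 kN.

F ≈ 32 kN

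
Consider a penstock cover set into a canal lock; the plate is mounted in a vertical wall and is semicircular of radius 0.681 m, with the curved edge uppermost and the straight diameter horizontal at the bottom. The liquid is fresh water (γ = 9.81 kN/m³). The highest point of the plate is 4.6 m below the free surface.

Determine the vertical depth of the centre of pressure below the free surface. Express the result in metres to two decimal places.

γ = 9.81 kN/m³.
The centroid lies 4r/(3π) = 0.289025 m above the diameter, so r − 4r/(3π) = 0.681 − 0.289025 = 0.391975 m below the topmost point, so the centroid depth is h_c = 4.6 + 0.391975 = 4.99198 m.
A = πr²/2 = π × 0.681²/2 = 0.728474 m².
Resultant F = γ·h_c·A = 9.81 × 4.99198 × 0.728474 = 35.6743 kN.
I_c = (π/8 − 8/(9π))·r⁴ = 0.109757 × 0.681⁴ = 0.0236059 m⁴.
Centre of pressure: y_p = y_c + I_c/(y_c·A) = 4.99198 + 0.0236059/(4.99198 × 0.728474) = 4.99198 + 0.00649133 = 4.99847 m along the plane.

h_p = 5.00 m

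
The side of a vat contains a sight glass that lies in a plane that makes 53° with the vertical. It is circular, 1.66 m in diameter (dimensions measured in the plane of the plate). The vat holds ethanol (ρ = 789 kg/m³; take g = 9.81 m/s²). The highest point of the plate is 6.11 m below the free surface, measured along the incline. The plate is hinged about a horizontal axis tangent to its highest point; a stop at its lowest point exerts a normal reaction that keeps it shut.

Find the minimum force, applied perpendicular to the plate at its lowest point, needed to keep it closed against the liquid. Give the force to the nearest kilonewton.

γ = ρg = 789 × 9.81 / 1000 = 7.74009 kN/m³.
The plate makes 53° with the vertical, i.e. θ = 90° − 53° = 37° to the horizontal. Measuring y along the incline from the free-surface line, vertical depth h = y·sinθ with sinθ = 0.601815.
The centroid is at the centre, 0.83 m below the top of the plate, so y_c = 6.11 + 0.83 = 6.94 m and h_c = 6.94 × 0.601815 = 4.1766 m.
A = π(0.83)² = 2.16424 m².
Resultant F = γ·h_c·A = 7.74009 × 4.1766 × 2.16424 = 69.9639 kN.
I_c = πr⁴/4 = π × 0.83⁴/4 = 0.372737 m⁴.
Centre of pressure: y_p = y_c + I_c/(y_c·A) = 6.94 + 0.372737/(6.94 × 2.16424) = 6.94 + 0.0248163 = 6.96482 m along the plane.
The resultant acts 0.83 + 0.0248163 = 0.854816 m (along the plate) below the hinge at the top edge, so the moment about the hinge is M = F × 0.854816 = 69.9639 × 0.854816 = 59.8063 kN·m.
A normal force at the bottom, 1.66 m from the hinge, must supply this moment: P = 59.8063/1.66 = 36.0279 kN.

P ≈ 36 kN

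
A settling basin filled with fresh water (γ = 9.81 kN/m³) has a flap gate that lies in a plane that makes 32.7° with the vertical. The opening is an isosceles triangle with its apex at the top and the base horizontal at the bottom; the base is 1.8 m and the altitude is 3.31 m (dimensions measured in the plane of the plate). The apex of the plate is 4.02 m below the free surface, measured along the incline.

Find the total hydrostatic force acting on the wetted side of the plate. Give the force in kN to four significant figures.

γ = 9.81 kN/m³.
The plate makes 32.7° with the vertical, i.e. θ = 90° − 32.7° = 57.3° to the horizontal. Measuring y along the incline from the free-surface line, vertical depth h = y·sinθ with sinθ = 0.841511.
With the apex up, the centroid sits 2h/3 = 2 × 3.31/3 = 2.20667 m below the apex, so y_c = 4.02 + 2.20667 = 6.22667 m and h_c = 6.22667 × 0.841511 = 5.23981 m.
A = ½ × 1.8 × 3.31 = 2.979 m².
Resultant F = γ·h_c·A = 9.81 × 5.23981 × 2.979 = 153.128 kN.

F ≈ 153.1 kN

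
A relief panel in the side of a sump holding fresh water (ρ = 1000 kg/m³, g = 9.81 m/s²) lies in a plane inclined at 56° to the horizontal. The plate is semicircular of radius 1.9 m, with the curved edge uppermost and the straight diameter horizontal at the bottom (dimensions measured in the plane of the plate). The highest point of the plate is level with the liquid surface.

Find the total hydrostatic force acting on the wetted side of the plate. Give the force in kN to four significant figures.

F ≈ 50.44 kN

γ = ρg = 1000 × 9.81 = 9810 N/m³ = 9.81 kN/m³.
Let θ = 56° be the plate's angle to the horizontal; measure y along the incline from where the plane meets the free surface. Vertical depth h = y·sinθ with sinθ = 0.829038.
The centroid lies 4r/(3π) = 0.806385 m above the diameter, so r − 4r/(3π) = 1.9 − 0.806385 = 1.09361 m below the topmost point, so y_c = 1.09361 m and h_c = 1.09361 × 0.829038 = 0.906644 m.
A = πr²/2 = π × 1.9²/2 = 5.67057 m².
Resultant F = γ·h_c·A = 9.81 × 0.906644 × 5.67057 = 50.4351 kN.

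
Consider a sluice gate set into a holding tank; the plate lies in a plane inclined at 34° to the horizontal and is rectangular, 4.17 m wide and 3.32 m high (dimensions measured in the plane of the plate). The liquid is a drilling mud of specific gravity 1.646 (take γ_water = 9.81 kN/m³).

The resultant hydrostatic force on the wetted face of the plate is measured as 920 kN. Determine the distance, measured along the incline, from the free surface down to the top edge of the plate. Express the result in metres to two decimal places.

γ = 1.646 × 9.81 = 16.14726 kN/m³.
A = 4.17 × 3.32 = 13.8444 m².
From F = γ·h_c·A, the centroid depth is h_c = 920/(16.14726 × 13.8444) = 4.11543 m.
Let θ = 34° be the plate's angle to the horizontal; measure y along the incline from where the plane meets the free surface. Vertical depth h = y·sinθ with sinθ = 0.559193.
Along the incline, y_c = h_c/sinθ = 4.11543/0.559193 = 7.35959 m.
The centroid lies 3.32/2 = 1.66 m below the top edge, so the top edge sits at y_top = 7.35959 − 1.66 = 5.69959 m along the incline.

y_top ≈ 5.70 m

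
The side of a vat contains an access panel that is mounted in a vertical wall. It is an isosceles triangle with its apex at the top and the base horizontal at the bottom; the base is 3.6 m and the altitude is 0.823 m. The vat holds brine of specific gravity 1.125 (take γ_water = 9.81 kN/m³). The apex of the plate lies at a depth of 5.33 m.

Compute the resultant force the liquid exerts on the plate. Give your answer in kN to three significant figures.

γ = 1.125 × 9.81 = 11.03625 kN/m³.
With the apex up, the centroid sits 2h/3 = 2 × 0.823/3 = 0.548667 m below the apex, so the centroid depth is h_c = 5.33 + 0.548667 = 5.87867 m.
A = ½ × 3.6 × 0.823 = 1.4814 m².
Resultant F = γ·h_c·A = 11.03625 × 5.87867 × 1.4814 = 96.111 kN.

F ≈ 96.1 kN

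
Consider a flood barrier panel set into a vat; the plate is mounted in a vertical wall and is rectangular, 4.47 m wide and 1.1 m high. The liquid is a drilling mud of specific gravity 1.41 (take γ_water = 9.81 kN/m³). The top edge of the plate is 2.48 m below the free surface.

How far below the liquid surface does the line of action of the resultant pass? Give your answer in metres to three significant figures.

γ = 1.41 × 9.81 = 13.8321 kN/m³.
The centroid lies 1.1/2 = 0.55 m below the top edge, so the centroid depth is h_c = 2.48 + 0.55 = 3.03 m.
A = 4.47 × 1.1 = 4.917 m².
Resultant F = γ·h_c·A = 13.8321 × 3.03 × 4.917 = 206.078 kN.
I_c = b·h³/12 = 4.47 × 1.1³/12 = 0.495798 m⁴.
Centre of pressure: y_p = y_c + I_c/(y_c·A) = 3.03 + 0.495798/(3.03 × 4.917) = 3.03 + 0.0332784 = 3.06328 m along the plane.

h_p = 3.06 m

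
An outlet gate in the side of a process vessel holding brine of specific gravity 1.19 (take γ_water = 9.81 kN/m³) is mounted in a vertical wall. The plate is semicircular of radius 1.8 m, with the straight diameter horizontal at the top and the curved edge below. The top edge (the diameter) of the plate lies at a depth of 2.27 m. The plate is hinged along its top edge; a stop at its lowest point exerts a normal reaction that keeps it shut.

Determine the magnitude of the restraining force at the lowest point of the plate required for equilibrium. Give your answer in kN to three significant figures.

γ = 1.19 × 9.81 = 11.6739 kN/m³.
The centroid of a semicircle lies 4r/(3π) = 0.763944 m from the diameter, here below the top edge, so the centroid depth is h_c = 2.27 + 0.763944 = 3.03394 m.
A = πr²/2 = π × 1.8²/2 = 5.08938 m².
Resultant F = γ·h_c·A = 11.6739 × 3.03394 × 5.08938 = 180.255 kN.
I_c = (π/8 − 8/(9π))·r⁴ = 0.109757 × 1.8⁴ = 1.15219 m⁴.
Centre of pressure: y_p = y_c + I_c/(y_c·A) = 3.03394 + 1.15219/(3.03394 × 5.08938) = 3.03394 + 0.0746195 = 3.10856 m along the plane.
The resultant acts 0.763944 + 0.0746195 = 0.838564 m (along the plate) below the hinge at the top edge, so the moment about the hinge is M = F × 0.838564 = 180.255 × 0.838564 = 151.155 kN·m.
A normal force at the bottom, 1.8 m from the hinge, must supply this moment: P = 151.155/1.8 = 83.975 kN.

P ≈ 84.0 kN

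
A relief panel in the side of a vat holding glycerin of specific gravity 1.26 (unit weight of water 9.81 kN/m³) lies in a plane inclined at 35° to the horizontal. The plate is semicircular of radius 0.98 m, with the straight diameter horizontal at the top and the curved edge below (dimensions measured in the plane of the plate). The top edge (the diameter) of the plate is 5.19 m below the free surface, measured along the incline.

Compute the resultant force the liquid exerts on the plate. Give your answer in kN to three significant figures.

γ = 1.26 × 9.81 = 12.3606 kN/m³.
Let θ = 35° be the plate's angle to the horizontal; measure y along the incline from where the plane meets the free surface. Vertical depth h = y·sinθ with sinθ = 0.573576.
The centroid of a semicircle lies 4r/(3π) = 0.415925 m from the diameter, here below the top edge, so y_c = 5.19 + 0.415925 = 5.60593 m and h_c = 5.60593 × 0.573576 = 3.21543 m.
A = πr²/2 = π × 0.98²/2 = 1.50859 m².
Resultant F = γ·h_c·A = 12.3606 × 3.21543 × 1.50859 = 59.9584 kN.

F ≈ 60.0 kN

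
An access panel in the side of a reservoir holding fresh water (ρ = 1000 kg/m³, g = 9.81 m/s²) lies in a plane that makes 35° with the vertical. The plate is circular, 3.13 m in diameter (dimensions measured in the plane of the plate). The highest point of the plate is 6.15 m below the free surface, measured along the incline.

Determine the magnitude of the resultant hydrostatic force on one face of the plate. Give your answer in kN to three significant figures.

F ≈ 477 kN

γ = ρg = 1000 × 9.81 = 9810 N/m³ = 9.81 kN/m³.
The plate makes 35° with the vertical, i.e. θ = 90° − 35° = 55° to the horizontal. Measuring y along the incline from the free-surface line, vertical depth h = y·sinθ with sinθ = 0.819152.
The centroid is at the centre, 1.565 m below the top of the plate, so y_c = 6.15 + 1.565 = 7.715 m and h_c = 7.715 × 0.819152 = 6.31976 m.
A = π(1.565)² = 7.69447 m².
Resultant F = γ·h_c·A = 9.81 × 6.31976 × 7.69447 = 477.033 kN.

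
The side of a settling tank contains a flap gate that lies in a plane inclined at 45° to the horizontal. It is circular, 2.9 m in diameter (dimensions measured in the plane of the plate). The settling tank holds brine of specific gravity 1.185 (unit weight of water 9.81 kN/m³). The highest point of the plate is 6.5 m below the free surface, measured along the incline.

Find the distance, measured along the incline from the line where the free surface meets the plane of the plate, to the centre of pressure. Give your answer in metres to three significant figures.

γ = 1.185 × 9.81 = 11.62485 kN/m³.
Let θ = 45° be the plate's angle to the horizontal; measure y along the incline from where the plane meets the free surface. Vertical depth h = y·sinθ with sinθ = 0.707107.
The centroid is at the centre, 1.45 m below the top of the plate, so y_c = 6.5 + 1.45 = 7.95 m and h_c = 7.95 × 0.707107 = 5.6215 m.
A = π(1.45)² = 6.6052 m².
Resultant F = γ·h_c·A = 11.62485 × 5.6215 × 6.6052 = 431.644 kN.
I_c = πr⁴/4 = π × 1.45⁴/4 = 3.47186 m⁴.
Centre of pressure: y_p = y_c + I_c/(y_c·A) = 7.95 + 3.47186/(7.95 × 6.6052) = 7.95 + 0.0661164 = 8.01612 m along the plane.

y_p = 8.02 m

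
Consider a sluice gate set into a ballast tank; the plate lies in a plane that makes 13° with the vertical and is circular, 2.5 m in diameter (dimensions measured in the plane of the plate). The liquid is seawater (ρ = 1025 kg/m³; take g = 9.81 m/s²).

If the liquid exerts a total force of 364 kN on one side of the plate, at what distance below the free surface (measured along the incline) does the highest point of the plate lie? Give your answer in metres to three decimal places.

γ = ρg = 1025 × 9.81 / 1000 = 10.05525 kN/m³.
A = π(1.25)² = 4.90874 m².
From F = γ·h_c·A, the centroid depth is h_c = 364/(10.05525 × 4.90874) = 7.3746 m.
The plate makes 13° with the vertical, i.e. θ = 90° − 13° = 77° to the horizontal. Measuring y along the incline from the free-surface line, vertical depth h = y·sinθ with sinθ = 0.974370.
Along the incline, y_c = h_c/sinθ = 7.3746/0.974370 = 7.56858 m.
The centroid is at the centre, 1.25 m below the top of the plate, so the highest point sits at y_top = 7.56858 − 1.25 = 6.31858 m along the incline.

y_top ≈ 6.319 m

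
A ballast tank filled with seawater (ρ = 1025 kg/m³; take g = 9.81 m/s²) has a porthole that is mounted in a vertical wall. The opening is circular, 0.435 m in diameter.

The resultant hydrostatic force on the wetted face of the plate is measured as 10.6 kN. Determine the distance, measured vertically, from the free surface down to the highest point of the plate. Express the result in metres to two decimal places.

γ = ρg = 1025 × 9.81 / 1000 = 10.05525 kN/m³.
A = π(0.2175)² = 0.148617 m².
From F = γ·h_c·A, the centroid depth is h_c = 10.6/(10.05525 × 0.148617) = 7.09324 m.
The centroid is at the centre, 0.2175 m below the top of the plate, so the highest point sits at h_top = 7.09324 − 0.2175 = 6.87574 m below the surface.

d_top ≈ 6.88 m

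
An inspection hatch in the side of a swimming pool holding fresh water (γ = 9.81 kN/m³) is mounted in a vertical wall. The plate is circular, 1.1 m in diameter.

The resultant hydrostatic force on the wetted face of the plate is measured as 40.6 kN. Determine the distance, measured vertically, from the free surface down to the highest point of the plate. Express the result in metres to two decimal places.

γ = 9.81 kN/m³.
A = π(0.55)² = 0.950332 m².
From F = γ·h_c·A, the centroid depth is h_c = 40.6/(9.81 × 0.950332) = 4.35493 m.
The centroid is at the centre, 0.55 m below the top of the plate, so the highest point sits at h_top = 4.35493 − 0.55 = 3.80493 m below the surface.

d_top ≈ 3.80 m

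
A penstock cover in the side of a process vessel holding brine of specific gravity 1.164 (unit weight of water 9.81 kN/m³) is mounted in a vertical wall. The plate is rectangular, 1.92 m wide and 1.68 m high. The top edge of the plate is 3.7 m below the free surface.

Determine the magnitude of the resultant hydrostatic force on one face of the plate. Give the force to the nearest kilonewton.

γ = 1.164 × 9.81 = 11.41884 kN/m³.
The centroid lies 1.68/2 = 0.84 m below the top edge, so the centroid depth is h_c = 3.7 + 0.84 = 4.54 m.
A = 1.92 × 1.68 = 3.2256 m².
Resultant F = γ·h_c·A = 11.41884 × 4.54 × 3.2256 = 167.22 kN.

F ≈ 167 kN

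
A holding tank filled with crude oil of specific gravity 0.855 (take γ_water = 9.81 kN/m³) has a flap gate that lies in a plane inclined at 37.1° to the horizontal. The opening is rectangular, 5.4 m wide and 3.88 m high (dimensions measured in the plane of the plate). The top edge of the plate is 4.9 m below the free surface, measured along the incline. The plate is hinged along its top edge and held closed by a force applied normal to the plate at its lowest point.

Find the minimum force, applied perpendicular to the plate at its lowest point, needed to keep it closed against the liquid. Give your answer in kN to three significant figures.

P ≈ 397 kN

γ = 0.855 × 9.81 = 8.38755 kN/m³.
Let θ = 37.1° be the plate's angle to the horizontal; measure y along the incline from where the plane meets the free surface. Vertical depth h = y·sinθ with sinθ = 0.603208.
The centroid lies 3.88/2 = 1.94 m below the top edge, so y_c = 4.9 + 1.94 = 6.84 m and h_c = 6.84 × 0.603208 = 4.12594 m.
A = 5.4 × 3.88 = 20.952 m².
Resultant F = γ·h_c·A = 8.38755 × 4.12594 × 20.952 = 725.076 kN.
I_c = b·h³/12 = 5.4 × 3.88³/12 = 26.285 m⁴.
Centre of pressure: y_p = y_c + I_c/(y_c·A) = 6.84 + 26.285/(6.84 × 20.952) = 6.84 + 0.183411 = 7.02341 m along the plane.
The resultant acts 1.94 + 0.183411 = 2.12341 m (along the plate) below the hinge at the top edge, so the moment about the hinge is M = F × 2.12341 = 725.076 × 2.12341 = 1539.63 kN·m.
A normal force at the bottom, 3.88 m from the hinge, must supply this moment: P = 1539.63/3.88 = 396.812 kN.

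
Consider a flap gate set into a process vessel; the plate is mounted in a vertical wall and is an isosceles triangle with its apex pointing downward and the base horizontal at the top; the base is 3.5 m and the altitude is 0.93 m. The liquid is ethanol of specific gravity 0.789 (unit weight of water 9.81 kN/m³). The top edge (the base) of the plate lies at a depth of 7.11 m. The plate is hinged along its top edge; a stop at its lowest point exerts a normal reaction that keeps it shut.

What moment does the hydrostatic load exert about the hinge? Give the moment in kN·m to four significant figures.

γ = 0.789 × 9.81 = 7.74009 kN/m³.
With the apex down, the centroid sits h/3 = 0.93/3 = 0.31 m below the base (the top edge), so the centroid depth is h_c = 7.11 + 0.31 = 7.42 m.
A = ½ × 3.5 × 0.93 = 1.6275 m².
Resultant F = γ·h_c·A = 7.74009 × 7.42 × 1.6275 = 93.4697 kN.
I_c = b·h³/36 = 3.5 × 0.93³/36 = 0.0782014 m⁴.
Centre of pressure: y_p = y_c + I_c/(y_c·A) = 7.42 + 0.0782014/(7.42 × 1.6275) = 7.42 + 0.00647574 = 7.42648 m along the plane.
The resultant acts 0.31 + 0.00647574 = 0.316476 m (along the plate) below the hinge at the top edge, so the moment about the hinge is M = F × 0.316476 = 93.4697 × 0.316476 = 29.5809 kN·m.

M ≈ 29.58 kN·m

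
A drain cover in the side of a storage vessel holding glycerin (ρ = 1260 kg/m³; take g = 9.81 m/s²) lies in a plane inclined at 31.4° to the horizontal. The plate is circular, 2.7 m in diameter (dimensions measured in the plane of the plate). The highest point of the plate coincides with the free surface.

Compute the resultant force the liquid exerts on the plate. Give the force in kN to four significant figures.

F ≈ 49.78 kN

γ = ρg = 1260 × 9.81 / 1000 = 12.3606 kN/m³.
Let θ = 31.4° be the plate's angle to the horizontal; measure y along the incline from where the plane meets the free surface. Vertical depth h = y·sinθ with sinθ = 0.521010.
The centroid is at the centre, 1.35 m below the top of the plate, so y_c = 1.35 m and h_c = 1.35 × 0.521010 = 0.703364 m.
A = π(1.35)² = 5.72555 m².
Resultant F = γ·h_c·A = 12.3606 × 0.703364 × 5.72555 = 49.7779 kN.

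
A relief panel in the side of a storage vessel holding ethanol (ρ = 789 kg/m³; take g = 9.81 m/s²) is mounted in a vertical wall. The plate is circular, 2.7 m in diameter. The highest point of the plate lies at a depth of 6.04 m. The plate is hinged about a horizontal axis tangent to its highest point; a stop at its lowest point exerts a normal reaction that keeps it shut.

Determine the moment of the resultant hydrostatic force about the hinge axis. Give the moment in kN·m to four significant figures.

γ = ρg = 789 × 9.81 / 1000 = 7.74009 kN/m³.
The centroid is at the centre, 1.35 m below the top of the plate, so the centroid depth is h_c = 6.04 + 1.35 = 7.39 m.
A = π(1.35)² = 5.72555 m².
Resultant F = γ·h_c·A = 7.74009 × 7.39 × 5.72555 = 327.497 kN.
I_c = πr⁴/4 = π × 1.35⁴/4 = 2.6087 m⁴.
Centre of pressure: y_p = y_c + I_c/(y_c·A) = 7.39 + 2.6087/(7.39 × 5.72555) = 7.39 + 0.0616542 = 7.45165 m along the plane.
The resultant acts 1.35 + 0.0616542 = 1.41165 m (along the plate) below the hinge at the top edge, so the moment about the hinge is M = F × 1.41165 = 327.497 × 1.41165 = 462.311 kN·m.

M ≈ 462.3 kN·m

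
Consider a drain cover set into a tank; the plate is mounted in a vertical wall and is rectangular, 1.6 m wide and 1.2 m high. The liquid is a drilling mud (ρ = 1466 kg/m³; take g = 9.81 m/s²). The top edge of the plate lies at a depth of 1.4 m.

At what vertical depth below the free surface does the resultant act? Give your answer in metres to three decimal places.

h_p = 2.060 m

γ = ρg = 1466 × 9.81 / 1000 = 14.38146 kN/m³.
The centroid lies 1.2/2 = 0.6 m below the top edge, so the centroid depth is h_c = 1.4 + 0.6 = 2 m.
A = 1.6 × 1.2 = 1.92 m².
Resultant F = γ·h_c·A = 14.38146 × 2 × 1.92 = 55.2248 kN.
I_c = b·h³/12 = 1.6 × 1.2³/12 = 0.2304 m⁴.
Centre of pressure: y_p = y_c + I_c/(y_c·A) = 2 + 0.2304/(2 × 1.92) = 2 + 0.06 = 2.06 m along the plane.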